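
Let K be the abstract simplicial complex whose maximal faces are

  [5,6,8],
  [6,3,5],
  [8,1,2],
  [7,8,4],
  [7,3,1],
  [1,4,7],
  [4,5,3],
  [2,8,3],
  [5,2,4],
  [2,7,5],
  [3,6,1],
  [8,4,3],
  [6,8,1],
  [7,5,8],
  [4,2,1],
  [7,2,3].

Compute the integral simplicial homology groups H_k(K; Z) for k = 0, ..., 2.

H_0 = Z,  H_1 = Z^2,  H_2 = Z.

Fix the vertex order 1 < 2 < 3 < 4 < 5 < 6 < 7 < 8 and write every simplex with vertices in increasing order. Then dim K = 2 and the simplices of K are:

  0-simplices (8): [1], [2], [3], [4], [5], [6], [7], [8]
  1-simplices (24): (24 of them)
  2-simplices (16): [1,2,4], [1,2,8], [1,3,6], [1,3,7], [1,4,7], [1,6,8], [2,3,7], [2,3,8], [2,4,5], [2,5,7], [3,4,5], [3,4,8], [3,5,6], [4,7,8], [5,6,8], [5,7,8]

Hence C_0 ≅ Z^8, C_1 ≅ Z^24, C_2 ≅ Z^16.

Boundary ∂_1: C_1 → C_0 sends each edge [p,q] (with p < q) to q − p. For instance
  ∂[4,5] = [5] − [4].
This gives a 8×24 integer matrix of rank 7; reducing to Smith normal form yields diagonal entries (1,1,1,1,1,1,1).

∂_2: C_2 → C_1 maps a triangle to the signed sum of its edges. For instance
  ∂[2,3,7] = [3,7] − [2,7] + [2,3],
  ∂[3,4,8] = [4,8] − [3,8] + [3,4].
As a 24×16 matrix over Z this has rank 15, with invariant factors (1,1,1,1,1,1,1,1,1,1,1,1,1,1,1).

Now H_k = ker ∂_k / im ∂_{k+1}, so:

  H_0: rank C_0 − rank ∂_1 = 8 − 7 = 1, and the invariant factors of ∂_1 are all 1, so H_0 = Z.
  H_1: rank ker ∂_1 − rank ∂_2 = (24 − 7) − 15 = 2, and the invariant factors of ∂_2 are all 1, so H_1 = Z^2.
  H_2: rank ker ∂_2 − rank ∂_3 = (16 − 15) − 0 = 1, and there is no ∂_3, so H_2 = Z.

As a check, the Euler characteristic is 8 − 24 + 16 = 0, which agrees with 1 − 2 + 1 = 0.
(K is a triangulation of the torus T^2.)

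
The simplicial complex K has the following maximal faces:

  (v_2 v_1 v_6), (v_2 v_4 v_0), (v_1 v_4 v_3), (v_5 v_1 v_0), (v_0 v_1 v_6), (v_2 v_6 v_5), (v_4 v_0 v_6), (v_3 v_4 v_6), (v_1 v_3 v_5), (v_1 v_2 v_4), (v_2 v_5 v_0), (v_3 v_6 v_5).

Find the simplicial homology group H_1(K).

H_1 = Z/2.

We work with the vertex ordering v_0 < v_1 < v_2 < v_3 < v_4 < v_5 < v_6. The simplices of K, each written with vertices in increasing order, are:

  0-simplices (7): [v_0], [v_1], [v_2], [v_3], [v_4], [v_5], [v_6]
  1-simplices (18): (18 of them)
  2-simplices (12): (12 of them)

Hence C_0 ≅ Z^7, C_1 ≅ Z^18, C_2 ≅ Z^12.

∂_1: C_1 → C_0 is given by ∂[p,q] = [q] − [p]. For instance
  ∂[v_0,v_4] = [v_4] − [v_0].
The resulting 7×18 matrix has rank 6, and its Smith normal form has invariant factors (1,1,1,1,1,1).

Boundary ∂_2: C_2 → C_1 acts by ∂[p,q,r] = [q,r] − [p,r] + [p,q]. For instance
  ∂[v_3,v_4,v_6] = [v_4,v_6] − [v_3,v_6] + [v_3,v_4],
  ∂[v_1,v_2,v_4] = [v_2,v_4] − [v_1,v_4] + [v_1,v_2].
The 18×12 boundary matrix has rank 12 and Smith normal form diag(1,1,1,1,1,1,1,1,1,1,1,2).

Reading off H_k = ker ∂_k / im ∂_{k+1}:

  H_1: rank ker ∂_1 − rank ∂_2 = (18 − 6) − 12 = 0, and ∂_2 has invariant factor 2 > 1, so H_1 ≅ Z/2.

(K is a triangulation of the real projective plane RP^2.)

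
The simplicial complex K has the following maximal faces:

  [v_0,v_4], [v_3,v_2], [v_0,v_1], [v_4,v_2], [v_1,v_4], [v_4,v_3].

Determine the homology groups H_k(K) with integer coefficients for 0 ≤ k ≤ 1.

Order the vertices as v_0 < v_1 < v_2 < v_3 < v_4. Listing each simplex with vertices in this order, K has dimension 1 with simplices:

  0-simplices (5): [v_0], [v_1], [v_2], [v_3], [v_4]
  1-simplices (6): [v_0,v_1], [v_0,v_4], [v_1,v_4], [v_2,v_3], [v_2,v_4], [v_3,v_4]

so the chain groups are C_0 ≅ Z^5, C_1 ≅ Z^6.

Boundary ∂_1: C_1 → C_0 sends each edge [p,q] (with p < q) to q − p.
As a 5×6 matrix over Z this has rank 4, with invariant factors (1,1,1,1).

From H_k ≅ ker(∂_k) / im(∂_{k+1}) we obtain:

  H_0: rank C_0 − rank ∂_1 = 5 − 4 = 1, and the invariant factors of ∂_1 are all 1, so H_0 = Z.
  H_1: rank ker ∂_1 − rank ∂_2 = (6 − 4) − 0 = 2, and there is no ∂_2, so H_1 = Z^2.

H_0 = Z,  H_1 = Z^2.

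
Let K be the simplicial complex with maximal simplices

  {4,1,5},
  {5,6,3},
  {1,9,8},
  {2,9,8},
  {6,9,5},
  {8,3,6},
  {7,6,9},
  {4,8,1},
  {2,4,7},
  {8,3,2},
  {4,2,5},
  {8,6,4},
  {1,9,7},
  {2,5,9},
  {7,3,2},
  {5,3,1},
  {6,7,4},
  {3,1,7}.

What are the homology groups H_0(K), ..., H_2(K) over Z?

H_0 ≅ Z,  H_1 ≅ Z^2,  H_2 ≅ Z.

We work with the vertex ordering 1 < 2 < 3 < 4 < 5 < 6 < 7 < 8 < 9. The simplices of K, each written with vertices in increasing order, are:

  0-simplices (9): [1], [2], [3], [4], [5], [6], [7], [8], [9]
  1-simplices (27): (27 of them)
  2-simplices (18): [1,3,5], [1,3,7], [1,4,5], [1,4,8], [1,7,9], [1,8,9], [2,3,7], [2,3,8], [2,4,5], [2,4,7], [2,5,9], [2,8,9], [3,5,6], [3,6,8], [4,6,7], [4,6,8], [5,6,9], [6,7,9]

giving chain groups C_0 ≅ Z^9, C_1 ≅ Z^27, C_2 ≅ Z^18.

∂_1: C_1 → C_0 is given by ∂[p,q] = [q] − [p]. For instance
  ∂[6,8] = [8] − [6].
As a 9×27 matrix over Z this has rank 8, with invariant factors (1,1,1,1,1,1,1,1).

∂_2: C_2 → C_1 acts by ∂[p,q,r] = [q,r] − [p,r] + [p,q]. For instance
  ∂[4,6,8] = [6,8] − [4,8] + [4,6],
  ∂[1,3,5] = [3,5] − [1,5] + [1,3].
The resulting 27×18 matrix has rank 17, and its Smith normal form has invariant factors (1,1,1,1,1,1,1,1,1,1,1,1,1,1,1,1,1).

Now H_k = ker ∂_k / im ∂_{k+1}, so:

  H_0: rank C_0 − rank ∂_1 = 9 − 8 = 1, and the invariant factors of ∂_1 are all 1, so H_0 ≅ Z.
  H_1: rank ker ∂_1 − rank ∂_2 = (27 − 8) − 17 = 2, and the invariant factors of ∂_2 are all 1, so H_1 ≅ Z^2.
  H_2: rank ker ∂_2 − rank ∂_3 = (18 − 17) − 0 = 1, and there is no ∂_3, so H_2 ≅ Z.

As a check, the Euler characteristic is 9 − 27 + 18 = 0, which agrees with 1 − 2 + 1 = 0.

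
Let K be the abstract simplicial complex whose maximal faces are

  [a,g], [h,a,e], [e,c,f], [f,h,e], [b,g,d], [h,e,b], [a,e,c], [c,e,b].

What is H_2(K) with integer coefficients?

H_2 ≅ 0.

K has 8 vertices, 15 edges, 7 triangles.
rank ∂_2 = 7, rank ∂_3 = 0 ⇒ b_2 = 7 − 7 − 0 = 0. So H_2 = 0.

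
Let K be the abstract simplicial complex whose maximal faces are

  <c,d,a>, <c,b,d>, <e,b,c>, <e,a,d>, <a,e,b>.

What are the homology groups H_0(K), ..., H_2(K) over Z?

H_0 ≅ Z,  H_1 ≅ Z,  H_2 = 0.

Order the vertices as a < b < c < d < e. Listing each simplex with vertices in this order, K has dimension 2 with simplices:

  0-simplices (5): a, b, c, d, e
  1-simplices (10): ab, ac, ad, ae, bc, bd, be, cd, ce, de
  2-simplices (5): abe, acd, ade, bcd, bce

giving chain groups C_0 ≅ Z^5, C_1 ≅ Z^10, C_2 ≅ Z^5.

∂_1: C_1 → C_0 maps an edge to its endpoints' difference, ∂[p,q] = q − p.
The 5×10 boundary matrix has rank 4 and Smith normal form diag(1,1,1,1).

Boundary ∂_2: C_2 → C_1 maps a triangle to the signed sum of its edges. For instance
  ∂ade = de − ae + ad,
  ∂abe = be − ae + ab.
As a 10×5 matrix over Z this has rank 5, with invariant factors (1,1,1,1,1).

Reading off H_k = ker ∂_k / im ∂_{k+1}:

  H_0: rank C_0 − rank ∂_1 = 5 − 4 = 1, and the invariant factors of ∂_1 are all 1, so H_0 ≅ Z.
  H_1: rank ker ∂_1 − rank ∂_2 = (10 − 4) − 5 = 1, and the invariant factors of ∂_2 are all 1, so H_1 ≅ Z.
  H_2: rank ker ∂_2 − rank ∂_3 = (5 − 5) − 0 = 0, and there is no ∂_3, so H_2 ≅ 0.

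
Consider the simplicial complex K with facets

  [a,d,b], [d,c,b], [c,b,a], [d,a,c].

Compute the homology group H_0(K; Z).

Fix the vertex order a < b < c < d and write every simplex with vertices in increasing order. Then dim K = 2 and the simplices of K are:

  0-simplices (4): a, b, c, d
  1-simplices (6): ab, ac, ad, bc, bd, cd
  2-simplices (4): abc, abd, acd, bcd

so the chain groups are C_0 ≅ Z^4, C_1 ≅ Z^6, C_2 ≅ Z^4.

The boundary map ∂_1: C_1 → C_0 maps an edge to its endpoints' difference, ∂[p,q] = q − p. For instance
  ∂ad = d − a.
As a 4×6 matrix over Z this has rank 3, with invariant factors (1,1,1).

The boundary map ∂_2: C_2 → C_1 acts by ∂[p,q,r] = [q,r] − [p,r] + [p,q]. For instance
  ∂abc = bc − ac + ab,
  ∂bcd = cd − bd + bc.
The 6×4 boundary matrix has rank 3 and Smith normal form diag(1,1,1).

Computing H_k = (kernel of ∂_k) / (image of ∂_{k+1}):

  H_0: rank C_0 − rank ∂_1 = 4 − 3 = 1, and the invariant factors of ∂_1 are all 1, so H_0 = Z.

H_0 ≅ Z.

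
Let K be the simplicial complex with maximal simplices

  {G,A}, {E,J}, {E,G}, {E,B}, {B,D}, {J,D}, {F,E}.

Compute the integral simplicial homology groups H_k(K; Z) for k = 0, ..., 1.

K has 7 vertices, 7 edges.
rank ∂_0 = 0, rank ∂_1 = 6 ⇒ b_0 = 7 − 0 − 6 = 1; all invariant factors of ∂_1 are 1 so no torsion. So H_0 ≅ Z.
rank ∂_1 = 6, rank ∂_2 = 0 ⇒ b_1 = 7 − 6 − 0 = 1. So H_1 ≅ Z.

H_0 = Z,  H_1 = Z.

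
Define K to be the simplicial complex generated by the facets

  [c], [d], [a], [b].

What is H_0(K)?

H_0 = Z^4.

Take the total order a < b < c < d on the vertex set. Then K (dimension 0) consists of the simplices:

  0-simplices (4): a, b, c, d

Hence C_0 ≅ Z^4.

From H_k ≅ ker(∂_k) / im(∂_{k+1}) we obtain:

  H_0: rank C_0 − rank ∂_1 = 4 − 0 = 4, and there is no ∂_1, so H_0 ≅ Z^4.

(K is a triangulation of a set of 4 points.)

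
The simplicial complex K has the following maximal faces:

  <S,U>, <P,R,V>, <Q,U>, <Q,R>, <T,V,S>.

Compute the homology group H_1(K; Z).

H_1 ≅ Z.

Take the total order P < Q < R < S < T < U < V on the vertex set. Then K (dimension 2) consists of the simplices:

  0-simplices (7): P, Q, R, S, T, U, V
  1-simplices (9): PR, PV, QR, QU, RV, ST, SU, SV, TV
  2-simplices (2): PRV, STV

so the chain groups are C_0 ≅ Z^7, C_1 ≅ Z^9, C_2 ≅ Z^2.

The boundary map ∂_1: C_1 → C_0 sends each edge [p,q] (with p < q) to q − p.
The 7×9 boundary matrix has rank 6 and Smith normal form diag(1,1,1,1,1,1).

∂_2: C_2 → C_1 sends each 2-simplex [p,q,r] to [q,r] − [p,r] + [p,q]. For instance
  ∂PRV = RV − PV + PR,
  ∂STV = TV − SV + ST.
As a 9×2 matrix over Z this has rank 2, with invariant factors (1,1).

From H_k ≅ ker(∂_k) / im(∂_{k+1}) we obtain:

  H_1: rank ker ∂_1 − rank ∂_2 = (9 − 6) − 2 = 1, and the invariant factors of ∂_2 are all 1, so H_1 = Z.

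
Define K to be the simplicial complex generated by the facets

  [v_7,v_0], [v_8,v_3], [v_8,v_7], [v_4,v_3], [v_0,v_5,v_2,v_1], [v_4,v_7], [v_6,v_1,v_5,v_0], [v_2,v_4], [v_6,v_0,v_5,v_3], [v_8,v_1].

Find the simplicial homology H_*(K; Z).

H_0 = Z,  H_1 = Z^4,  H_2 = 0,  H_3 = 0.

Order the vertices as v_0 < v_1 < v_2 < v_3 < v_4 < v_5 < v_6 < v_7 < v_8. Listing each simplex with vertices in this order, K has dimension 3 with simplices:

  0-simplices (9): [v_0], [v_1], [v_2], [v_3], [v_4], [v_5], [v_6], [v_7], [v_8]
  1-simplices (19): (19 of them)
  2-simplices (10): [v_0,v_1,v_2], [v_0,v_1,v_5], [v_0,v_1,v_6], [v_0,v_2,v_5], [v_0,v_3,v_5], [v_0,v_3,v_6], [v_0,v_5,v_6], [v_1,v_2,v_5], [v_1,v_5,v_6], [v_3,v_5,v_6]
  3-simplices (3): [v_0,v_1,v_2,v_5], [v_0,v_1,v_5,v_6], [v_0,v_3,v_5,v_6]

Hence C_0 ≅ Z^9, C_1 ≅ Z^19, C_2 ≅ Z^10, C_3 ≅ Z^3.

The boundary map ∂_1: C_1 → C_0 is given by ∂[p,q] = [q] − [p].
This gives a 9×19 integer matrix of rank 8; reducing to Smith normal form yields diagonal entries (1,1,1,1,1,1,1,1).

The boundary map ∂_2: C_2 → C_1 sends each 2-simplex [p,q,r] to [q,r] − [p,r] + [p,q]. For instance
  ∂[v_0,v_3,v_6] = [v_3,v_6] − [v_0,v_6] + [v_0,v_3],
  ∂[v_0,v_1,v_2] = [v_1,v_2] − [v_0,v_2] + [v_0,v_1].
The 19×10 boundary matrix has rank 7 and Smith normal form diag(1,1,1,1,1,1,1).

The boundary map ∂_3: C_3 → C_2 sends each 3-simplex σ to the alternating sum Σ_i (−1)^i (σ with its i-th vertex removed). For instance
  ∂[v_0,v_1,v_5,v_6] = [v_1,v_5,v_6] − [v_0,v_5,v_6] + [v_0,v_1,v_6] − [v_0,v_1,v_5],
  ∂[v_0,v_3,v_5,v_6] = [v_3,v_5,v_6] − [v_0,v_5,v_6] + [v_0,v_3,v_6] − [v_0,v_3,v_5].
The resulting 10×3 matrix has rank 3, and its Smith normal form has invariant factors (1,1,1).

Now H_k = ker ∂_k / im ∂_{k+1}, so:

  H_0: rank C_0 − rank ∂_1 = 9 − 8 = 1, and the invariant factors of ∂_1 are all 1, so H_0 ≅ Z.
  H_1: rank ker ∂_1 − rank ∂_2 = (19 − 8) − 7 = 4, and the invariant factors of ∂_2 are all 1, so H_1 ≅ Z^4.
  H_2: rank ker ∂_2 − rank ∂_3 = (10 − 7) − 3 = 0, and the invariant factors of ∂_3 are all 1, so H_2 ≅ 0.
  H_3: rank ker ∂_3 − rank ∂_4 = (3 − 3) − 0 = 0, and there is no ∂_4, so H_3 ≅ 0.

As a check, the Euler characteristic is 9 − 19 + 10 − 3 = -3, which agrees with 1 − 4 + 0 − 0 = -3.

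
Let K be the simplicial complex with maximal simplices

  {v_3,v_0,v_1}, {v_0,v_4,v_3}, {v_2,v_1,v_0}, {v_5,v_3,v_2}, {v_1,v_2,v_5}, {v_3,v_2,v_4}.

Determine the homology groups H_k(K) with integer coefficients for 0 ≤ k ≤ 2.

H_0 ≅ Z,  H_1 ≅ Z,  H_2 = 0.

We work with the vertex ordering v_0 < v_1 < v_2 < v_3 < v_4 < v_5. The simplices of K, each written with vertices in increasing order, are:

  0-simplices (6): [v_0], [v_1], [v_2], [v_3], [v_4], [v_5]
  1-simplices (12): [v_0,v_1], [v_0,v_2], [v_0,v_3], [v_0,v_4], [v_1,v_2], [v_1,v_3], [v_1,v_5], [v_2,v_3], [v_2,v_4], [v_2,v_5], [v_3,v_4], [v_3,v_5]
  2-simplices (6): [v_0,v_1,v_2], [v_0,v_1,v_3], [v_0,v_3,v_4], [v_1,v_2,v_5], [v_2,v_3,v_4], [v_2,v_3,v_5]

giving chain groups C_0 ≅ Z^6, C_1 ≅ Z^12, C_2 ≅ Z^6.

∂_1: C_1 → C_0 sends each edge [p,q] (with p < q) to q − p.
This gives a 6×12 integer matrix of rank 5; reducing to Smith normal form yields diagonal entries (1,1,1,1,1).

Boundary ∂_2: C_2 → C_1 sends each 2-simplex [p,q,r] to [q,r] − [p,r] + [p,q]. For instance
  ∂[v_0,v_1,v_2] = [v_1,v_2] − [v_0,v_2] + [v_0,v_1],
  ∂[v_1,v_2,v_5] = [v_2,v_5] − [v_1,v_5] + [v_1,v_2].
This gives a 12×6 integer matrix of rank 6; reducing to Smith normal form yields diagonal entries (1,1,1,1,1,1).

From H_k ≅ ker(∂_k) / im(∂_{k+1}) we obtain:

  H_0: rank C_0 − rank ∂_1 = 6 − 5 = 1, and the invariant factors of ∂_1 are all 1, so H_0 ≅ Z.
  H_1: rank ker ∂_1 − rank ∂_2 = (12 − 5) − 6 = 1, and the invariant factors of ∂_2 are all 1, so H_1 ≅ Z.
  H_2: rank ker ∂_2 − rank ∂_3 = (6 − 6) − 0 = 0, and there is no ∂_3, so H_2 ≅ 0.

(K is a triangulation of the cylinder S^1 x I.)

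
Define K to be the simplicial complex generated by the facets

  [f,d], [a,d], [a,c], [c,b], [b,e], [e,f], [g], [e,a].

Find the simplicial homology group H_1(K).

H_1 ≅ Z^2.

Fix the vertex order a < b < c < d < e < f < g and write every simplex with vertices in increasing order. Then dim K = 1 and the simplices of K are:

  0-simplices (7): a, b, c, d, e, f, g
  1-simplices (7): ac, ad, ae, bc, be, df, ef

Hence C_0 ≅ Z^7, C_1 ≅ Z^7.

The boundary map ∂_1: C_1 → C_0 is given by ∂[p,q] = [q] − [p]. For instance
  ∂df = f − d.
As a 7×7 matrix over Z this has rank 5, with invariant factors (1,1,1,1,1).

Reading off H_k = ker ∂_k / im ∂_{k+1}:

  H_1: rank ker ∂_1 − rank ∂_2 = (7 − 5) − 0 = 2, and there is no ∂_2, so H_1 = Z^2.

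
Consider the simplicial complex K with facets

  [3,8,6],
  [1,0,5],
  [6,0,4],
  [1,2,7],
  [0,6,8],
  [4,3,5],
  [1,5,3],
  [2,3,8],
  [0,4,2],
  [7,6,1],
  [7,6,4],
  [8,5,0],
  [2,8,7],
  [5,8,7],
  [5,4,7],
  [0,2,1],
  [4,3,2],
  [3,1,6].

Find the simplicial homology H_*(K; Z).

H_0 = Z,  H_1 = Z^2,  H_2 = Z.

Take the total order 0 < 1 < 2 < 3 < 4 < 5 < 6 < 7 < 8 on the vertex set. Then K (dimension 2) consists of the simplices:

  0-simplices (9): [0], [1], [2], [3], [4], [5], [6], [7], [8]
  1-simplices (27): (27 of them)
  2-simplices (18): [0,1,2], [0,1,5], [0,2,4], [0,4,6], [0,5,8], [0,6,8], [1,2,7], [1,3,5], [1,3,6], [1,6,7], [2,3,4], [2,3,8], [2,7,8], [3,4,5], [3,6,8], [4,5,7], [4,6,7], [5,7,8]

giving chain groups C_0 ≅ Z^9, C_1 ≅ Z^27, C_2 ≅ Z^18.

Boundary ∂_1: C_1 → C_0 sends each edge [p,q] (with p < q) to q − p. For instance
  ∂[3,4] = [4] − [3].
This gives a 9×27 integer matrix of rank 8; reducing to Smith normal form yields diagonal entries (1,1,1,1,1,1,1,1).

The boundary map ∂_2: C_2 → C_1 acts by ∂[p,q,r] = [q,r] − [p,r] + [p,q]. For instance
  ∂[0,5,8] = [5,8] − [0,8] + [0,5],
  ∂[1,2,7] = [2,7] − [1,7] + [1,2].
This gives a 27×18 integer matrix of rank 17; reducing to Smith normal form yields diagonal entries (1,1,1,1,1,1,1,1,1,1,1,1,1,1,1,1,1).

Computing H_k = (kernel of ∂_k) / (image of ∂_{k+1}):

  H_0: rank C_0 − rank ∂_1 = 9 − 8 = 1, and the invariant factors of ∂_1 are all 1, so H_0 ≅ Z.
  H_1: rank ker ∂_1 − rank ∂_2 = (27 − 8) − 17 = 2, and the invariant factors of ∂_2 are all 1, so H_1 ≅ Z^2.
  H_2: rank ker ∂_2 − rank ∂_3 = (18 − 17) − 0 = 1, and there is no ∂_3, so H_2 ≅ Z.

As a check, the Euler characteristic is 9 − 27 + 18 = 0, which agrees with 1 − 2 + 1 = 0.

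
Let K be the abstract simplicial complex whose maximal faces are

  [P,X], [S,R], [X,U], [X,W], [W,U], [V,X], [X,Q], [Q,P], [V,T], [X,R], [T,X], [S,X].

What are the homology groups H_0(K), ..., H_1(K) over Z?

H_0 ≅ Z,  H_1 ≅ Z^4.

K has 9 vertices, 12 edges.
rank ∂_0 = 0, rank ∂_1 = 8 ⇒ b_0 = 9 − 0 − 8 = 1; all invariant factors of ∂_1 are 1 so no torsion. So H_0 ≅ Z.
rank ∂_1 = 8, rank ∂_2 = 0 ⇒ b_1 = 12 − 8 − 0 = 4. So H_1 ≅ Z^4.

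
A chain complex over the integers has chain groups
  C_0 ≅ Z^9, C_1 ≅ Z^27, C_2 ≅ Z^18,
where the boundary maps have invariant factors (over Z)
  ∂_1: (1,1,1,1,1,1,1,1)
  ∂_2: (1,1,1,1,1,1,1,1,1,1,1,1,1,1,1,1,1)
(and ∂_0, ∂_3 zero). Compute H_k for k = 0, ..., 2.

H_0 ≅ Z,  H_1 ≅ Z^2,  H_2 ≅ Z.

H_0: b_0 = 9 − 0 − 8 = 1; torsion from ∂_1 factors > 1: none. So H_0 ≅ Z.
H_1: b_1 = 27 − 8 − 17 = 2; torsion from ∂_2 factors > 1: none. So H_1 ≅ Z^2.
H_2: b_2 = 18 − 17 − 0 = 1; torsion from ∂_3 factors > 1: none. So H_2 ≅ Z.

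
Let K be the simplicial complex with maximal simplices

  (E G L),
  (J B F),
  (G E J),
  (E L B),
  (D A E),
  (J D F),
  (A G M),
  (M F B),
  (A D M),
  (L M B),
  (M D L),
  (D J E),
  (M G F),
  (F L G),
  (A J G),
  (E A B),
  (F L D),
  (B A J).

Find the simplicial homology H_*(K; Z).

Order the vertices as A < B < D < E < F < G < J < L < M. Listing each simplex with vertices in this order, K has dimension 2 with simplices:

  0-simplices (9): A, B, D, E, F, G, J, L, M
  1-simplices (27): AB, AD, AE, AG, AJ, AM, BE, BF, BJ, BL, BM, DE, DF, DJ, DL, DM, EG, EJ, EL, FG, FJ, FL, FM, GJ, GL, GM, LM
  2-simplices (18): ABE, ABJ, ADE, ADM, AGJ, AGM, BEL, BFJ, BFM, BLM, DEJ, DFJ, DFL, DLM, EGJ, EGL, FGL, FGM

Hence C_0 ≅ Z^9, C_1 ≅ Z^27, C_2 ≅ Z^18.

Boundary ∂_1: C_1 → C_0 is given by ∂[p,q] = [q] − [p].
This gives a 9×27 integer matrix of rank 8; reducing to Smith normal form yields diagonal entries (1,1,1,1,1,1,1,1).

The boundary map ∂_2: C_2 → C_1 maps a triangle to the signed sum of its edges. For instance
  ∂FGL = GL − FL + FG,
  ∂BLM = LM − BM + BL.
The resulting 27×18 matrix has rank 18, and its Smith normal form has invariant factors (1,1,1,1,1,1,1,1,1,1,1,1,1,1,1,1,1,2).

Reading off H_k = ker ∂_k / im ∂_{k+1}:

  H_0: rank C_0 − rank ∂_1 = 9 − 8 = 1, and the invariant factors of ∂_1 are all 1, so H_0 ≅ Z.
  H_1: rank ker ∂_1 − rank ∂_2 = (27 − 8) − 18 = 1, and ∂_2 has invariant factor 2 > 1, so H_1 ≅ Z ⊕ Z/2.
  H_2: rank ker ∂_2 − rank ∂_3 = (18 − 18) − 0 = 0, and there is no ∂_3, so H_2 ≅ 0.

H_0 = Z,  H_1 = Z ⊕ Z/2,  H_2 = 0.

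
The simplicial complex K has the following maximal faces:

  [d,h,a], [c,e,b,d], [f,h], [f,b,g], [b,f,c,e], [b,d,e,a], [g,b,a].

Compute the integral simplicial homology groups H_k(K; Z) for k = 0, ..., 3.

K has 8 vertices, 18 edges, 13 triangles, 3 3-simplices.
rank ∂_0 = 0, rank ∂_1 = 7 ⇒ b_0 = 8 − 0 − 7 = 1; all invariant factors of ∂_1 are 1 so no torsion. So H_0 = Z.
rank ∂_1 = 7, rank ∂_2 = 10 ⇒ b_1 = 18 − 7 − 10 = 1; all invariant factors of ∂_2 are 1 so no torsion. So H_1 = Z.
rank ∂_2 = 10, rank ∂_3 = 3 ⇒ b_2 = 13 − 10 − 3 = 0; all invariant factors of ∂_3 are 1 so no torsion. So H_2 = 0.
rank ∂_3 = 3, rank ∂_4 = 0 ⇒ b_3 = 3 − 3 − 0 = 0. So H_3 = 0.

H_0 ≅ Z,  H_1 ≅ Z,  H_2 = 0,  H_3 = 0.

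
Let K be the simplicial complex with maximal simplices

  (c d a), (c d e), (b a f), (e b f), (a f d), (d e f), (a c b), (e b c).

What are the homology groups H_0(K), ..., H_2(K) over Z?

H_0 = Z,  H_1 = 0,  H_2 = Z.

We work with the vertex ordering a < b < c < d < e < f. The simplices of K, each written with vertices in increasing order, are:

  0-simplices (6): a, b, c, d, e, f
  1-simplices (12): ab, ac, ad, af, bc, be, bf, cd, ce, de, df, ef
  2-simplices (8): abc, abf, acd, adf, bce, bef, cde, def

so the chain groups are C_0 ≅ Z^6, C_1 ≅ Z^12, C_2 ≅ Z^8.

Boundary ∂_1: C_1 → C_0 is given by ∂[p,q] = [q] − [p]. For instance
  ∂ef = f − e.
As a 6×12 matrix over Z this has rank 5, with invariant factors (1,1,1,1,1).

Boundary ∂_2: C_2 → C_1 acts by ∂[p,q,r] = [q,r] − [p,r] + [p,q]. For instance
  ∂abf = bf − af + ab,
  ∂adf = df − af + ad.
This gives a 12×8 integer matrix of rank 7; reducing to Smith normal form yields diagonal entries (1,1,1,1,1,1,1).

From H_k ≅ ker(∂_k) / im(∂_{k+1}) we obtain:

  H_0: rank C_0 − rank ∂_1 = 6 − 5 = 1, and the invariant factors of ∂_1 are all 1, so H_0 = Z.
  H_1: rank ker ∂_1 − rank ∂_2 = (12 − 5) − 7 = 0, and the invariant factors of ∂_2 are all 1, so H_1 = 0.
  H_2: rank ker ∂_2 − rank ∂_3 = (8 − 7) − 0 = 1, and there is no ∂_3, so H_2 = Z.

As a check, the Euler characteristic is 6 − 12 + 8 = 2, which agrees with 1 − 0 + 1 = 2.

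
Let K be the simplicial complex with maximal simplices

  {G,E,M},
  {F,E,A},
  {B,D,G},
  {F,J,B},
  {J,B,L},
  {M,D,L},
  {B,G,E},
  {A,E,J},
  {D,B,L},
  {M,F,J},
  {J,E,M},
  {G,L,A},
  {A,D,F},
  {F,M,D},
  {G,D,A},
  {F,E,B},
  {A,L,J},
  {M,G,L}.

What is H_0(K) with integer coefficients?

H_0 = Z.

Order the vertices as A < B < D < E < F < G < J < L < M. Listing each simplex with vertices in this order, K has dimension 2 with simplices:

  0-simplices (9): A, B, D, E, F, G, J, L, M
  1-simplices (27): AD, AE, AF, AG, AJ, AL, BD, BE, BF, BG, BJ, BL, DF, DG, DL, DM, EF, EG, EJ, EM, FJ, FM, GL, GM, JL, JM, LM
  2-simplices (18): ADF, ADG, AEF, AEJ, AGL, AJL, BDG, BDL, BEF, BEG, BFJ, BJL, DFM, DLM, EGM, EJM, FJM, GLM

Hence C_0 ≅ Z^9, C_1 ≅ Z^27, C_2 ≅ Z^18.

The boundary map ∂_1: C_1 → C_0 sends each edge [p,q] (with p < q) to q − p. For instance
  ∂DM = M − D.
As a 9×27 matrix over Z this has rank 8, with invariant factors (1,1,1,1,1,1,1,1).

The boundary map ∂_2: C_2 → C_1 sends each 2-simplex [p,q,r] to [q,r] − [p,r] + [p,q]. For instance
  ∂GLM = LM − GM + GL,
  ∂EGM = GM − EM + EG.
The 27×18 boundary matrix has rank 18 and Smith normal form diag(1,1,1,1,1,1,1,1,1,1,1,1,1,1,1,1,1,2).

Computing H_k = (kernel of ∂_k) / (image of ∂_{k+1}):

  H_0: rank C_0 − rank ∂_1 = 9 − 8 = 1, and the invariant factors of ∂_1 are all 1, so H_0 ≅ Z.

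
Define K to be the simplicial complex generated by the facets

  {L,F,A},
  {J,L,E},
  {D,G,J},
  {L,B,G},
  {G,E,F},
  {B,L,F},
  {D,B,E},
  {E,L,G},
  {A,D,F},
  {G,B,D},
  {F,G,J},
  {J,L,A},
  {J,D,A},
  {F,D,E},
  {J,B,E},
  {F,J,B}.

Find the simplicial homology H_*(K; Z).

H_0 = Z,  H_1 = Z^2,  H_2 = Z.

Order the vertices as A < B < D < E < F < G < J < L. Listing each simplex with vertices in this order, K has dimension 2 with simplices:

  0-simplices (8): A, B, D, E, F, G, J, L
  1-simplices (24): AD, AF, AJ, AL, BD, BE, BF, BG, BJ, BL, DE, DF, DG, DJ, EF, EG, EJ, EL, FG, FJ, FL, GJ, GL, JL
  2-simplices (16): ADF, ADJ, AFL, AJL, BDE, BDG, BEJ, BFJ, BFL, BGL, DEF, DGJ, EFG, EGL, EJL, FGJ

so the chain groups are C_0 ≅ Z^8, C_1 ≅ Z^24, C_2 ≅ Z^16.

The boundary map ∂_1: C_1 → C_0 is given by ∂[p,q] = [q] − [p].
As a 8×24 matrix over Z this has rank 7, with invariant factors (1,1,1,1,1,1,1).

∂_2: C_2 → C_1 acts by ∂[p,q,r] = [q,r] − [p,r] + [p,q]. For instance
  ∂BDG = DG − BG + BD,
  ∂BEJ = EJ − BJ + BE.
The 24×16 boundary matrix has rank 15 and Smith normal form diag(1,1,1,1,1,1,1,1,1,1,1,1,1,1,1).

Now H_k = ker ∂_k / im ∂_{k+1}, so:

  H_0: rank C_0 − rank ∂_1 = 8 − 7 = 1, and the invariant factors of ∂_1 are all 1, so H_0 ≅ Z.
  H_1: rank ker ∂_1 − rank ∂_2 = (24 − 7) − 15 = 2, and the invariant factors of ∂_2 are all 1, so H_1 ≅ Z^2.
  H_2: rank ker ∂_2 − rank ∂_3 = (16 − 15) − 0 = 1, and there is no ∂_3, so H_2 ≅ Z.

As a check, the Euler characteristic is 8 − 24 + 16 = 0, which agrees with 1 − 2 + 1 = 0.
(K is a triangulation of the torus T^2.)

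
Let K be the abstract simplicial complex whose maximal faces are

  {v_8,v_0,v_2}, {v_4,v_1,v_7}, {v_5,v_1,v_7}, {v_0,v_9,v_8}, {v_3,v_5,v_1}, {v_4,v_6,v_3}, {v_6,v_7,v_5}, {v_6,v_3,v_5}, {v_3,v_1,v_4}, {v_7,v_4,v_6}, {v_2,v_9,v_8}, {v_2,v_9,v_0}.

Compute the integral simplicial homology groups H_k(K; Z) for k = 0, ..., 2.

H_0 = Z^2,  H_1 = 0,  H_2 = Z^2.

We work with the vertex ordering v_0 < v_1 < v_2 < v_3 < v_4 < v_5 < v_6 < v_7 < v_8 < v_9. The simplices of K, each written with vertices in increasing order, are:

  0-simplices (10): [v_0], [v_1], [v_2], [v_3], [v_4], [v_5], [v_6], [v_7], [v_8], [v_9]
  1-simplices (18): (18 of them)
  2-simplices (12): (12 of them)

Hence C_0 ≅ Z^10, C_1 ≅ Z^18, C_2 ≅ Z^12.

Boundary ∂_1: C_1 → C_0 sends each edge [p,q] (with p < q) to q − p.
This gives a 10×18 integer matrix of rank 8; reducing to Smith normal form yields diagonal entries (1,1,1,1,1,1,1,1).

Boundary ∂_2: C_2 → C_1 maps a triangle to the signed sum of its edges. For instance
  ∂[v_3,v_5,v_6] = [v_5,v_6] − [v_3,v_6] + [v_3,v_5],
  ∂[v_5,v_6,v_7] = [v_6,v_7] − [v_5,v_7] + [v_5,v_6].
As a 18×12 matrix over Z this has rank 10, with invariant factors (1,1,1,1,1,1,1,1,1,1).

From H_k ≅ ker(∂_k) / im(∂_{k+1}) we obtain:

  H_0: rank C_0 − rank ∂_1 = 10 − 8 = 2, and the invariant factors of ∂_1 are all 1, so H_0 = Z^2.
  H_1: rank ker ∂_1 − rank ∂_2 = (18 − 8) − 10 = 0, and the invariant factors of ∂_2 are all 1, so H_1 = 0.
  H_2: rank ker ∂_2 − rank ∂_3 = (12 − 10) − 0 = 2, and there is no ∂_3, so H_2 = Z^2.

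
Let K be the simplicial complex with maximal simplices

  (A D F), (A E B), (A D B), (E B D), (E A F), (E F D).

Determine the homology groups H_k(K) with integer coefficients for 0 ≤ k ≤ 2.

H_0 ≅ Z,  H_1 = 0,  H_2 ≅ Z.

We work with the vertex ordering A < B < D < E < F. The simplices of K, each written with vertices in increasing order, are:

  0-simplices (5): A, B, D, E, F
  1-simplices (9): AB, AD, AE, AF, BD, BE, DE, DF, EF
  2-simplices (6): ABD, ABE, ADF, AEF, BDE, DEF

so the chain groups are C_0 ≅ Z^5, C_1 ≅ Z^9, C_2 ≅ Z^6.

∂_1: C_1 → C_0 is given by ∂[p,q] = [q] − [p].
This gives a 5×9 integer matrix of rank 4; reducing to Smith normal form yields diagonal entries (1,1,1,1).

Boundary ∂_2: C_2 → C_1 maps a triangle to the signed sum of its edges. For instance
  ∂BDE = DE − BE + BD,
  ∂ABE = BE − AE + AB.
As a 9×6 matrix over Z this has rank 5, with invariant factors (1,1,1,1,1).

Computing H_k = (kernel of ∂_k) / (image of ∂_{k+1}):

  H_0: rank C_0 − rank ∂_1 = 5 − 4 = 1, and the invariant factors of ∂_1 are all 1, so H_0 ≅ Z.
  H_1: rank ker ∂_1 − rank ∂_2 = (9 − 4) − 5 = 0, and the invariant factors of ∂_2 are all 1, so H_1 ≅ 0.
  H_2: rank ker ∂_2 − rank ∂_3 = (6 − 5) − 0 = 1, and there is no ∂_3, so H_2 ≅ Z.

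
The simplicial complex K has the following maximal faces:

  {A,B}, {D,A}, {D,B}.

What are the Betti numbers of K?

Order the vertices as A < B < D. Listing each simplex with vertices in this order, K has dimension 1 with simplices:

  0-simplices (3): A, B, D
  1-simplices (3): AB, AD, BD

giving chain groups C_0 ≅ Z^3, C_1 ≅ Z^3.

Boundary ∂_1: C_1 → C_0 is given by ∂[p,q] = [q] − [p]. For instance
  ∂AD = D − A.
As a 3×3 matrix over Z this has rank 2, with invariant factors (1,1).

From H_k ≅ ker(∂_k) / im(∂_{k+1}) we obtain:

  H_0: rank C_0 − rank ∂_1 = 3 − 2 = 1, and the invariant factors of ∂_1 are all 1, so H_0 = Z.
  H_1: rank ker ∂_1 − rank ∂_2 = (3 − 2) − 0 = 1, and there is no ∂_2, so H_1 = Z.

Hence the Betti numbers are b_0 = 1, b_1 = 1.

b_0 = 1, b_1 = 1.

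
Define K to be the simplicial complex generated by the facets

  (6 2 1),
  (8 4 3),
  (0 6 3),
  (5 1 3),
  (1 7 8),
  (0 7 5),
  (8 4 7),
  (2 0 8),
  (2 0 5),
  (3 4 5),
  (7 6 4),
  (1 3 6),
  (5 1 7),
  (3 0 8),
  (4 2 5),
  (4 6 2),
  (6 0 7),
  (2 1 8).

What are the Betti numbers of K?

Take the total order 0 < 1 < 2 < 3 < 4 < 5 < 6 < 7 < 8 on the vertex set. Then K (dimension 2) consists of the simplices:

  0-simplices (9): [0], [1], [2], [3], [4], [5], [6], [7], [8]
  1-simplices (27): (27 of them)
  2-simplices (18): [0,2,5], [0,2,8], [0,3,6], [0,3,8], [0,5,7], [0,6,7], [1,2,6], [1,2,8], [1,3,5], [1,3,6], [1,5,7], [1,7,8], [2,4,5], [2,4,6], [3,4,5], [3,4,8], [4,6,7], [4,7,8]

so the chain groups are C_0 ≅ Z^9, C_1 ≅ Z^27, C_2 ≅ Z^18.

The boundary map ∂_1: C_1 → C_0 maps an edge to its endpoints' difference, ∂[p,q] = q − p. For instance
  ∂[0,6] = [6] − [0].
The resulting 9×27 matrix has rank 8, and its Smith normal form has invariant factors (1,1,1,1,1,1,1,1).

∂_2: C_2 → C_1 maps a triangle to the signed sum of its edges. For instance
  ∂[1,3,6] = [3,6] − [1,6] + [1,3],
  ∂[0,2,8] = [2,8] − [0,8] + [0,2].
The 27×18 boundary matrix has rank 17 and Smith normal form diag(1,1,1,1,1,1,1,1,1,1,1,1,1,1,1,1,1).

Reading off H_k = ker ∂_k / im ∂_{k+1}:

  H_0: rank C_0 − rank ∂_1 = 9 − 8 = 1, and the invariant factors of ∂_1 are all 1, so H_0 ≅ Z.
  H_1: rank ker ∂_1 − rank ∂_2 = (27 − 8) − 17 = 2, and the invariant factors of ∂_2 are all 1, so H_1 ≅ Z^2.
  H_2: rank ker ∂_2 − rank ∂_3 = (18 − 17) − 0 = 1, and there is no ∂_3, so H_2 ≅ Z.

As a check, the Euler characteristic is 9 − 27 + 18 = 0, which agrees with 1 − 2 + 1 = 0.
(K is a triangulation of the torus T^2.)

Hence the Betti numbers are b_0 = 1, b_1 = 2, b_2 = 1.

b_0 = 1, b_1 = 2, b_2 = 1.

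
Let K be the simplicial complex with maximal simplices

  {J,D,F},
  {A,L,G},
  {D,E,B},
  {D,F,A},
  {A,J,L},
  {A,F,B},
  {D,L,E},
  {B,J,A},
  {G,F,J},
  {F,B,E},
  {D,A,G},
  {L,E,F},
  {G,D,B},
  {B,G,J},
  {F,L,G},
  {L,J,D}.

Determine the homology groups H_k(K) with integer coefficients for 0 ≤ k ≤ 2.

K has 8 vertices, 24 edges, 16 triangles.
rank ∂_0 = 0, rank ∂_1 = 7 ⇒ b_0 = 8 − 0 − 7 = 1; all invariant factors of ∂_1 are 1 so no torsion. So H_0 = Z.
rank ∂_1 = 7, rank ∂_2 = 15 ⇒ b_1 = 24 − 7 − 15 = 2; all invariant factors of ∂_2 are 1 so no torsion. So H_1 = Z^2.
rank ∂_2 = 15, rank ∂_3 = 0 ⇒ b_2 = 16 − 15 − 0 = 1. So H_2 = Z.

H_0 ≅ Z,  H_1 ≅ Z^2,  H_2 ≅ Z.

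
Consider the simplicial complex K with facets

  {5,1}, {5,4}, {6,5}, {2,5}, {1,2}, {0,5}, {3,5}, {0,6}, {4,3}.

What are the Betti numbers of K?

Take the total order 0 < 1 < 2 < 3 < 4 < 5 < 6 on the vertex set. Then K (dimension 1) consists of the simplices:

  0-simplices (7): [0], [1], [2], [3], [4], [5], [6]
  1-simplices (9): [0,5], [0,6], [1,2], [1,5], [2,5], [3,4], [3,5], [4,5], [5,6]

so the chain groups are C_0 ≅ Z^7, C_1 ≅ Z^9.

∂_1: C_1 → C_0 is given by ∂[p,q] = [q] − [p].
The resulting 7×9 matrix has rank 6, and its Smith normal form has invariant factors (1,1,1,1,1,1).

Now H_k = ker ∂_k / im ∂_{k+1}, so:

  H_0: rank C_0 − rank ∂_1 = 7 − 6 = 1, and the invariant factors of ∂_1 are all 1, so H_0 ≅ Z.
  H_1: rank ker ∂_1 − rank ∂_2 = (9 − 6) − 0 = 3, and there is no ∂_2, so H_1 ≅ Z^3.

As a check, the Euler characteristic is 7 − 9 = -2, which agrees with 1 − 3 = -2.
(K is a triangulation of a wedge of 3 circles.)

Hence the Betti numbers are b_0 = 1, b_1 = 3.

b_0 = 1, b_1 = 3.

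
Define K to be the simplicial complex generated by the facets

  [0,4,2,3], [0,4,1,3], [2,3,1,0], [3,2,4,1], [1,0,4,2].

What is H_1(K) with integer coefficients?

H_1 ≅ 0.

Order the vertices as 0 < 1 < 2 < 3 < 4. Listing each simplex with vertices in this order, K has dimension 3 with simplices:

  0-simplices (5): [0], [1], [2], [3], [4]
  1-simplices (10): [0,1], [0,2], [0,3], [0,4], [1,2], [1,3], [1,4], [2,3], [2,4], [3,4]
  2-simplices (10): [0,1,2], [0,1,3], [0,1,4], [0,2,3], [0,2,4], [0,3,4], [1,2,3], [1,2,4], [1,3,4], [2,3,4]
  3-simplices (5): [0,1,2,3], [0,1,2,4], [0,1,3,4], [0,2,3,4], [1,2,3,4]

Hence C_0 ≅ Z^5, C_1 ≅ Z^10, C_2 ≅ Z^10, C_3 ≅ Z^5.

The boundary map ∂_1: C_1 → C_0 is given by ∂[p,q] = [q] − [p]. For instance
  ∂[1,3] = [3] − [1].
The 5×10 boundary matrix has rank 4 and Smith normal form diag(1,1,1,1).

The boundary map ∂_2: C_2 → C_1 acts by ∂[p,q,r] = [q,r] − [p,r] + [p,q]. For instance
  ∂[1,2,3] = [2,3] − [1,3] + [1,2],
  ∂[2,3,4] = [3,4] − [2,4] + [2,3].
The 10×10 boundary matrix has rank 6 and Smith normal form diag(1,1,1,1,1,1).

Boundary ∂_3: C_3 → C_2 sends each 3-simplex σ to the alternating sum Σ_i (−1)^i (σ with its i-th vertex removed). For instance
  ∂[0,1,2,4] = [1,2,4] − [0,2,4] + [0,1,4] − [0,1,2],
  ∂[0,1,3,4] = [1,3,4] − [0,3,4] + [0,1,4] − [0,1,3].
The resulting 10×5 matrix has rank 4, and its Smith normal form has invariant factors (1,1,1,1).

Now H_k = ker ∂_k / im ∂_{k+1}, so:

  H_1: rank ker ∂_1 − rank ∂_2 = (10 − 4) − 6 = 0, and the invariant factors of ∂_2 are all 1, so H_1 = 0.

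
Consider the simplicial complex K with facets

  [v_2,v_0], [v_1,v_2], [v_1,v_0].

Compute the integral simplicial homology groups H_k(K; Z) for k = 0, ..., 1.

H_0 ≅ Z,  H_1 ≅ Z.

Order the vertices as v_0 < v_1 < v_2. Listing each simplex with vertices in this order, K has dimension 1 with simplices:

  0-simplices (3): [v_0], [v_1], [v_2]
  1-simplices (3): [v_0,v_1], [v_0,v_2], [v_1,v_2]

so the chain groups are C_0 ≅ Z^3, C_1 ≅ Z^3.

The boundary map ∂_1: C_1 → C_0 sends each edge [p,q] (with p < q) to q − p.
The resulting 3×3 matrix has rank 2, and its Smith normal form has invariant factors (1,1).

Reading off H_k = ker ∂_k / im ∂_{k+1}:

  H_0: rank C_0 − rank ∂_1 = 3 − 2 = 1, and the invariant factors of ∂_1 are all 1, so H_0 = Z.
  H_1: rank ker ∂_1 − rank ∂_2 = (3 − 2) − 0 = 1, and there is no ∂_2, so H_1 = Z.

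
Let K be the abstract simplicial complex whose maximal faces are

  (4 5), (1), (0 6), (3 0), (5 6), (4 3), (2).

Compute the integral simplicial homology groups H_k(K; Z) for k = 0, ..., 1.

H_0 ≅ Z^3,  H_1 ≅ Z.

Fix the vertex order 0 < 1 < 2 < 3 < 4 < 5 < 6 and write every simplex with vertices in increasing order. Then dim K = 1 and the simplices of K are:

  0-simplices (7): [0], [1], [2], [3], [4], [5], [6]
  1-simplices (5): [0,3], [0,6], [3,4], [4,5], [5,6]

giving chain groups C_0 ≅ Z^7, C_1 ≅ Z^5.

The boundary map ∂_1: C_1 → C_0 is given by ∂[p,q] = [q] − [p]. For instance
  ∂[3,4] = [4] − [3].
As a 7×5 matrix over Z this has rank 4, with invariant factors (1,1,1,1).

Computing H_k = (kernel of ∂_k) / (image of ∂_{k+1}):

  H_0: rank C_0 − rank ∂_1 = 7 − 4 = 3, and the invariant factors of ∂_1 are all 1, so H_0 = Z^3.
  H_1: rank ker ∂_1 − rank ∂_2 = (5 − 4) − 0 = 1, and there is no ∂_2, so H_1 = Z.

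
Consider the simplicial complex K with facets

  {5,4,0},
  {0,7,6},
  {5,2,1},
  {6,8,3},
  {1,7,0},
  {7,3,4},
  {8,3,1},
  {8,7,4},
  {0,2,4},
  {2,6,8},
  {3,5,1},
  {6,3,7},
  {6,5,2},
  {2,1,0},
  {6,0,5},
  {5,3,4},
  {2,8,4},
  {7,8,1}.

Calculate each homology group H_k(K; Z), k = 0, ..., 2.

H_0 = Z,  H_1 = Z ⊕ Z/2,  H_2 = 0.

Fix the vertex order 0 < 1 < 2 < 3 < 4 < 5 < 6 < 7 < 8 and write every simplex with vertices in increasing order. Then dim K = 2 and the simplices of K are:

  0-simplices (9): [0], [1], [2], [3], [4], [5], [6], [7], [8]
  1-simplices (27): (27 of them)
  2-simplices (18): [0,1,2], [0,1,7], [0,2,4], [0,4,5], [0,5,6], [0,6,7], [1,2,5], [1,3,5], [1,3,8], [1,7,8], [2,4,8], [2,5,6], [2,6,8], [3,4,5], [3,4,7], [3,6,7], [3,6,8], [4,7,8]

Hence C_0 ≅ Z^9, C_1 ≅ Z^27, C_2 ≅ Z^18.

Boundary ∂_1: C_1 → C_0 maps an edge to its endpoints' difference, ∂[p,q] = q − p.
As a 9×27 matrix over Z this has rank 8, with invariant factors (1,1,1,1,1,1,1,1).

The boundary map ∂_2: C_2 → C_1 sends each 2-simplex [p,q,r] to [q,r] − [p,r] + [p,q]. For instance
  ∂[2,6,8] = [6,8] − [2,8] + [2,6],
  ∂[2,4,8] = [4,8] − [2,8] + [2,4].
The resulting 27×18 matrix has rank 18, and its Smith normal form has invariant factors (1,1,1,1,1,1,1,1,1,1,1,1,1,1,1,1,1,2).

Reading off H_k = ker ∂_k / im ∂_{k+1}:

  H_0: rank C_0 − rank ∂_1 = 9 − 8 = 1, and the invariant factors of ∂_1 are all 1, so H_0 ≅ Z.
  H_1: rank ker ∂_1 − rank ∂_2 = (27 − 8) − 18 = 1, and ∂_2 has invariant factor 2 > 1, so H_1 ≅ Z ⊕ Z/2.
  H_2: rank ker ∂_2 − rank ∂_3 = (18 − 18) − 0 = 0, and there is no ∂_3, so H_2 ≅ 0.

(K is a triangulation of the Klein bottle.)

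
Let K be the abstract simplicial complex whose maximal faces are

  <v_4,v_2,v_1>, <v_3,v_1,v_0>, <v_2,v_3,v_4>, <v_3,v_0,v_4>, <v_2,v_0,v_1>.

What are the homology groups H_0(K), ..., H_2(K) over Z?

H_0 = Z,  H_1 = Z,  H_2 = 0.

K has 5 vertices, 10 edges, 5 triangles.
rank ∂_0 = 0, rank ∂_1 = 4 ⇒ b_0 = 5 − 0 − 4 = 1; all invariant factors of ∂_1 are 1 so no torsion. So H_0 ≅ Z.
rank ∂_1 = 4, rank ∂_2 = 5 ⇒ b_1 = 10 − 4 − 5 = 1; all invariant factors of ∂_2 are 1 so no torsion. So H_1 ≅ Z.
rank ∂_2 = 5, rank ∂_3 = 0 ⇒ b_2 = 5 − 5 − 0 = 0. So H_2 ≅ 0.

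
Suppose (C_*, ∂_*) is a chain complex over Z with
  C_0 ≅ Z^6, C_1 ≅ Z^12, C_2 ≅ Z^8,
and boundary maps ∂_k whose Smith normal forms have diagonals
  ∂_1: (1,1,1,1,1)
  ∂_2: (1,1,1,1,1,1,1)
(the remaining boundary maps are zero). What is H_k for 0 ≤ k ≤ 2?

H_0 ≅ Z,  H_1 = 0,  H_2 ≅ Z.

H_0: b_0 = 6 − 0 − 5 = 1; torsion from ∂_1 factors > 1: none. So H_0 ≅ Z.
H_1: b_1 = 12 − 5 − 7 = 0; torsion from ∂_2 factors > 1: none. So H_1 ≅ 0.
H_2: b_2 = 8 − 7 − 0 = 1; torsion from ∂_3 factors > 1: none. So H_2 ≅ Z.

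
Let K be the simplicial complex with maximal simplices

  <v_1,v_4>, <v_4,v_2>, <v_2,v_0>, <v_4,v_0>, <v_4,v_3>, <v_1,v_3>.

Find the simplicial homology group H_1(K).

H_1 = Z^2.

Fix the vertex order v_0 < v_1 < v_2 < v_3 < v_4 and write every simplex with vertices in increasing order. Then dim K = 1 and the simplices of K are:

  0-simplices (5): [v_0], [v_1], [v_2], [v_3], [v_4]
  1-simplices (6): [v_0,v_2], [v_0,v_4], [v_1,v_3], [v_1,v_4], [v_2,v_4], [v_3,v_4]

Hence C_0 ≅ Z^5, C_1 ≅ Z^6.

The boundary map ∂_1: C_1 → C_0 is given by ∂[p,q] = [q] − [p]. For instance
  ∂[v_1,v_4] = [v_4] − [v_1].
The resulting 5×6 matrix has rank 4, and its Smith normal form has invariant factors (1,1,1,1).

From H_k ≅ ker(∂_k) / im(∂_{k+1}) we obtain:

  H_1: rank ker ∂_1 − rank ∂_2 = (6 − 4) − 0 = 2, and there is no ∂_2, so H_1 = Z^2.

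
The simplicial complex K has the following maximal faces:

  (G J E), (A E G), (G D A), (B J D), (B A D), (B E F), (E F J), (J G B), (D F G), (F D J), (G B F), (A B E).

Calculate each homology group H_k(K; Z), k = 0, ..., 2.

H_0 = Z,  H_1 = Z/2,  H_2 = 0.

Take the total order A < B < D < E < F < G < J on the vertex set. Then K (dimension 2) consists of the simplices:

  0-simplices (7): A, B, D, E, F, G, J
  1-simplices (18): AB, AD, AE, AG, BD, BE, BF, BG, BJ, DF, DG, DJ, EF, EG, EJ, FG, FJ, GJ
  2-simplices (12): ABD, ABE, ADG, AEG, BDJ, BEF, BFG, BGJ, DFG, DFJ, EFJ, EGJ

so the chain groups are C_0 ≅ Z^7, C_1 ≅ Z^18, C_2 ≅ Z^12.

Boundary ∂_1: C_1 → C_0 maps an edge to its endpoints' difference, ∂[p,q] = q − p. For instance
  ∂AD = D − A.
The 7×18 boundary matrix has rank 6 and Smith normal form diag(1,1,1,1,1,1).

Boundary ∂_2: C_2 → C_1 sends each 2-simplex [p,q,r] to [q,r] − [p,r] + [p,q]. For instance
  ∂BFG = FG − BG + BF,
  ∂EFJ = FJ − EJ + EF.
The resulting 18×12 matrix has rank 12, and its Smith normal form has invariant factors (1,1,1,1,1,1,1,1,1,1,1,2).

Now H_k = ker ∂_k / im ∂_{k+1}, so:

  H_0: rank C_0 − rank ∂_1 = 7 − 6 = 1, and the invariant factors of ∂_1 are all 1, so H_0 ≅ Z.
  H_1: rank ker ∂_1 − rank ∂_2 = (18 − 6) − 12 = 0, and ∂_2 has invariant factor 2 > 1, so H_1 ≅ Z/2.
  H_2: rank ker ∂_2 − rank ∂_3 = (12 − 12) − 0 = 0, and there is no ∂_3, so H_2 ≅ 0.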